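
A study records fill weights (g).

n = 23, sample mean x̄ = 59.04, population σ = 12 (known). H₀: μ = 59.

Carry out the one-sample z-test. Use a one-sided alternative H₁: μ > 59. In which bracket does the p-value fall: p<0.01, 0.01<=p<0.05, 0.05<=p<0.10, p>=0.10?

SE = σ/√n = 12/√23 = 2.5022
z = (x̄−μ₀)/SE = (59.04−59)/2.5022 = 0.0160
p-value (one-sided, H₁ greater) = 0.49362
→ bracket: p>=0.10

p-value bracket: p>=0.10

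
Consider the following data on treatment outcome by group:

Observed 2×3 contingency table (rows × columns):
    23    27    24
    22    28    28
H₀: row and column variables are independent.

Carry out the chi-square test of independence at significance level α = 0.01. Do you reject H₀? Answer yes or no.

reject H₀: no

Row totals [74, 78], col totals [45, 55, 52], n=152
χ² = (23−21.91)²/21.91 + (27−26.78)²/26.78 + (24−25.32)²/25.32 + (22−23.09)²/23.09 + (28−28.22)²/28.22 + (28−26.68)²/26.68 = 0.2430
df = 2
p-value (upper-tail) = 0.88559
At α=0.01: p ≥ α → fail to reject H₀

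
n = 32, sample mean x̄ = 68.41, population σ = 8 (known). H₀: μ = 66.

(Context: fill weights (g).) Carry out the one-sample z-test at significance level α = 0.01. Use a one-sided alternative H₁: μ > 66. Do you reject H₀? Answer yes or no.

SE = σ/√n = 8/√32 = 1.4142
z = (x̄−μ₀)/SE = (68.41−66)/1.4142 = 1.7041
p-value (one-sided, H₁ greater) = 0.04418
At α=0.01: p ≥ α → fail to reject H₀

reject H₀: no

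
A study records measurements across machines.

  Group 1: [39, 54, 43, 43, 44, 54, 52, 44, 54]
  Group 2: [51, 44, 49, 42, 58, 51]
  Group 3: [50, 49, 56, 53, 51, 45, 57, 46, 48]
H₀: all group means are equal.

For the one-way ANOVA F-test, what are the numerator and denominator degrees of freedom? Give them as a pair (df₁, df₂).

k = 3 groups, N = 24 total
df = (k−1, N−k) = (3−1, 24−3) = (2, 21)

degrees of freedom = [2, 21]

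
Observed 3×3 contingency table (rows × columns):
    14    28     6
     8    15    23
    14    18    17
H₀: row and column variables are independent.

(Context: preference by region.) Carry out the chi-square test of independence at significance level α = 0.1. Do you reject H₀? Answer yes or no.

Row totals [48, 46, 49], col totals [36, 61, 46], n=143
χ² = (14−12.08)²/12.08 + (28−20.48)²/20.48 + (6−15.44)²/15.44 + (8−11.58)²/11.58 + (15−19.62)²/19.62 + (23−14.80)²/14.80 + (14−12.34)²/12.34 + (18−20.90)²/20.90 + (17−15.76)²/15.76 = 16.3088
df = 4
p-value (upper-tail) = 0.00263
At α=0.1: p < α → reject H₀

reject H₀: yes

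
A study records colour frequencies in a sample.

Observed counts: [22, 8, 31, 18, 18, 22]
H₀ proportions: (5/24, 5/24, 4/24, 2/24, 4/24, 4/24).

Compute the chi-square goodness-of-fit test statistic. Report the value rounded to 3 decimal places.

test statistic = 24.970

n = 119; E_i = n·p_i = [24.79, 24.79, 19.83, 9.92, 19.83, 19.83]
χ² = (22−24.79)²/24.79 + (8−24.79)²/24.79 + (31−19.83)²/19.83 + (18−9.92)²/9.92 + (18−19.83)²/19.83 + (22−19.83)²/19.83 = 24.9697
df = 5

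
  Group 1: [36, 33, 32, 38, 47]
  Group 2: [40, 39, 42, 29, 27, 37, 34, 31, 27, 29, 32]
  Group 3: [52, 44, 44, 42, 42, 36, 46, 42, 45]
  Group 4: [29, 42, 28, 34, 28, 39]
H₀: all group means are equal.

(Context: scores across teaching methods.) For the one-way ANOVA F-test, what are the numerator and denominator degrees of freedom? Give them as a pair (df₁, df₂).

degrees of freedom = [3, 27]

k = 4 groups, N = 31 total
df = (k−1, N−k) = (4−1, 31−4) = (3, 27)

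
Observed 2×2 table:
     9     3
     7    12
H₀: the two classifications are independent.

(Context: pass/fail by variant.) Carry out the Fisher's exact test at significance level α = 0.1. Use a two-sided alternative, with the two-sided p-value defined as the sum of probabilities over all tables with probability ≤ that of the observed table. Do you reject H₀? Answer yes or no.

reject H₀: yes

Margins: r₁=12, r₂=19, c₁=16, c₂=15, n=31
p_obs = C(12,9)·C(19,7)/C(31,16); sum pmf over tables with pmf ≤ p_obs
p-value (two-sided) = 0.06589
At α=0.1: p < α → reject H₀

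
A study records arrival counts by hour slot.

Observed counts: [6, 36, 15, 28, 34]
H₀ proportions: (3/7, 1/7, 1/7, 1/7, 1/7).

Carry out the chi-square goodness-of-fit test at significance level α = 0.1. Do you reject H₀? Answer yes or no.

reject H₀: yes

n = 119; E_i = n·p_i = [51.00, 17.00, 17.00, 17.00, 17.00]
χ² = (6−51.00)²/51.00 + (36−17.00)²/17.00 + (15−17.00)²/17.00 + (28−17.00)²/17.00 + (34−17.00)²/17.00 = 85.2941
df = 4
p-value (upper-tail) = 0.00000
At α=0.1: p < α → reject H₀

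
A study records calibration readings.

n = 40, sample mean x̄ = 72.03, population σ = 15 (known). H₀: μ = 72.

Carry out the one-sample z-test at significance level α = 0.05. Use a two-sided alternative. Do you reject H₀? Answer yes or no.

reject H₀: no

SE = σ/√n = 15/√40 = 2.3717
z = (x̄−μ₀)/SE = (72.03−72)/2.3717 = 0.0126
p-value (two-sided) = 0.98991
At α=0.05: p ≥ α → fail to reject H₀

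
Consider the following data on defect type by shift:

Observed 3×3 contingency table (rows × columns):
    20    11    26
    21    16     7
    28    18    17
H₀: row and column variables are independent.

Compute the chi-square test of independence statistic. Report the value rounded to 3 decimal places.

Row totals [57, 44, 63], col totals [69, 45, 50], n=164
χ² = (20−23.98)²/23.98 + (11−15.64)²/15.64 + (26−17.38)²/17.38 + (21−18.51)²/18.51 + (16−12.07)²/12.07 + (7−13.41)²/13.41 + (28−26.51)²/26.51 + (18−17.29)²/17.29 + (17−19.21)²/19.21 = 11.3617
df = 4

test statistic = 11.362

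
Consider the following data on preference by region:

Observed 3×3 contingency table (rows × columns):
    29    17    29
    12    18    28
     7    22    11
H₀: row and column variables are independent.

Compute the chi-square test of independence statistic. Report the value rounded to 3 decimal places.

Row totals [75, 58, 40], col totals [48, 57, 68], n=173
χ² = (29−20.81)²/20.81 + (17−24.71)²/24.71 + (29−29.48)²/29.48 + (12−16.09)²/16.09 + (18−19.11)²/19.11 + (28−22.80)²/22.80 + (7−11.10)²/11.10 + (22−13.18)²/13.18 + (11−15.72)²/15.72 = 16.7659
df = 4

test statistic = 16.766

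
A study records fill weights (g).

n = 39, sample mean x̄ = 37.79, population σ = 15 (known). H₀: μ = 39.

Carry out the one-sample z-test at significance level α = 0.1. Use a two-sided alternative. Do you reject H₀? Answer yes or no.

reject H₀: no

SE = σ/√n = 15/√39 = 2.4019
z = (x̄−μ₀)/SE = (37.79−39)/2.4019 = -0.5038
p-value (two-sided) = 0.61443
At α=0.1: p ≥ α → fail to reject H₀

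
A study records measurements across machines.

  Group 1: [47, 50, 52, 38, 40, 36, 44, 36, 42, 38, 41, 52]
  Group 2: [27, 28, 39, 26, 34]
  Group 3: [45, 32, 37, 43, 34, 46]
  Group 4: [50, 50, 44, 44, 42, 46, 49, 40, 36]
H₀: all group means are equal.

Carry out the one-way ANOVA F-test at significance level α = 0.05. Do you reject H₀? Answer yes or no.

reject H₀: yes

Group means [43.00, 30.80, 39.50, 44.56], grand mean 40.875
SSB = Σnᵢ(x̄ᵢ−x̄)² = 694.978; SSW = ΣΣ(x−x̄ᵢ)² = 872.522
MSB = 694.978/3 = 231.6593; MSW = 872.522/28 = 31.1615
F = MSB/MSW = 7.4341
df = (3, 28)
p-value (upper-tail) = 0.00082
At α=0.05: p < α → reject H₀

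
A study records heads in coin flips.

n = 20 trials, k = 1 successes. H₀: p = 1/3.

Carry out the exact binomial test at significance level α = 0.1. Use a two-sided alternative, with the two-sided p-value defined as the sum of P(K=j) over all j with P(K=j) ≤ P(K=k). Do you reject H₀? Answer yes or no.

Exact binomial: n=20, k=1, p₀=1/3=0.3333
P(X=j) = C(n,j)·p₀^j·(1−p₀)^(n−j); p = Σ P(X=j) over j with P(X=j) ≤ P(X=1)
p-value (two-sided) = 0.00703
At α=0.1: p < α → reject H₀

reject H₀: yes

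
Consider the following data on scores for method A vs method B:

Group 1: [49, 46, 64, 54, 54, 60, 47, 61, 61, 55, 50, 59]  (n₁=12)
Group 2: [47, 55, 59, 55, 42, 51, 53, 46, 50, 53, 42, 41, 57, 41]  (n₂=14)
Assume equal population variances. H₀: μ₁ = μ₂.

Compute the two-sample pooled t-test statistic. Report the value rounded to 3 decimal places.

x̄₁=55.000, s₁=6.045, n₁=12
x̄₂=49.429, s₂=6.260, n₂=14
s_p² = [11·6.045² + 13·6.260²]/24 = 37.9762
SE = √(s_p²·(1/12+1/14)) = 2.4243
t = (55.000−49.429)/2.4243 = 2.2982
df = 24

test statistic = 2.298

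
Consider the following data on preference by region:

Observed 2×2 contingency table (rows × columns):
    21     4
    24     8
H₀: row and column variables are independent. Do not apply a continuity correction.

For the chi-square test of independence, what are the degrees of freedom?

df = (r−1)(c−1) = (2−1)·(2−1) = 1

degrees of freedom = 1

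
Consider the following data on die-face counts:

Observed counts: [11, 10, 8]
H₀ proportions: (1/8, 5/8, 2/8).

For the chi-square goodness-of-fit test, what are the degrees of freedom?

df = k − 1 = 3 − 1 = 2

degrees of freedom = 2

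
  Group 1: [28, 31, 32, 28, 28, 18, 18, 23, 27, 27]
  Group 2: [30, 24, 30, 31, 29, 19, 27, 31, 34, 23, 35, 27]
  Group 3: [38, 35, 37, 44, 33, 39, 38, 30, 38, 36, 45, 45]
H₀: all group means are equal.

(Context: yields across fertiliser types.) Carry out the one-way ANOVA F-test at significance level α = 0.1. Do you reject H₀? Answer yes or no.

reject H₀: yes

Group means [26.00, 28.33, 38.17], grand mean 31.118
SSB = Σnᵢ(x̄ᵢ−x̄)² = 951.196; SSW = ΣΣ(x−x̄ᵢ)² = 684.333
MSB = 951.196/2 = 475.5980; MSW = 684.333/31 = 22.0753
F = MSB/MSW = 21.5444
df = (2, 31)
p-value (upper-tail) = 0.00000
At α=0.1: p < α → reject H₀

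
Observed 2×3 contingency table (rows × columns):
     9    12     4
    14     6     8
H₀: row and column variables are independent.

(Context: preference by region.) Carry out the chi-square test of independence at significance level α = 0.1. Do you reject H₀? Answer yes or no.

Row totals [25, 28], col totals [23, 18, 12], n=53
χ² = (9−10.85)²/10.85 + (12−8.49)²/8.49 + (4−5.66)²/5.66 + (14−12.15)²/12.15 + (6−9.51)²/9.51 + (8−6.34)²/6.34 = 4.2641
df = 2
p-value (upper-tail) = 0.11859
At α=0.1: p ≥ α → fail to reject H₀

reject H₀: no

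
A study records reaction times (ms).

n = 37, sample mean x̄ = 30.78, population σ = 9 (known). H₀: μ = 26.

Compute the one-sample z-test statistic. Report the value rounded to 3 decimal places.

SE = σ/√n = 9/√37 = 1.4796
z = (x̄−μ₀)/SE = (30.78−26)/1.4796 = 3.2306

test statistic = 3.231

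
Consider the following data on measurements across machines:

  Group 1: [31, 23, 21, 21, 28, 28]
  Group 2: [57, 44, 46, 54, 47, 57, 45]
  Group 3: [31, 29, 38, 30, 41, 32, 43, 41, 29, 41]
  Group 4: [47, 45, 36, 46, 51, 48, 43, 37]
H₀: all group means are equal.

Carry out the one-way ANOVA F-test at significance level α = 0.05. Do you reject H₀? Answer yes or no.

Group means [25.33, 50.00, 35.50, 44.12], grand mean 39.032
SSB = Σnᵢ(x̄ᵢ−x̄)² = 2300.259; SSW = ΣΣ(x−x̄ᵢ)² = 782.708
MSB = 2300.259/3 = 766.7531; MSW = 782.708/27 = 28.9892
F = MSB/MSW = 26.4496
df = (3, 27)
p-value (upper-tail) = 0.00000
At α=0.05: p < α → reject H₀

reject H₀: yes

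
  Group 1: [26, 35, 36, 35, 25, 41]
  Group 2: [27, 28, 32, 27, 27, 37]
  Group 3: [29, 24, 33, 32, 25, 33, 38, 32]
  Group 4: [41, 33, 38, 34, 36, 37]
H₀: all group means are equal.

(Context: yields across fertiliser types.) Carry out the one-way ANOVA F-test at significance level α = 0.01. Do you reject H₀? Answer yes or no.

Group means [33.00, 29.67, 30.75, 36.50], grand mean 32.346
SSB = Σnᵢ(x̄ᵢ−x̄)² = 169.551; SSW = ΣΣ(x−x̄ᵢ)² = 466.333
MSB = 169.551/3 = 56.5171; MSW = 466.333/22 = 21.1970
F = MSB/MSW = 2.6663
df = (3, 22)
p-value (upper-tail) = 0.07284
At α=0.01: p ≥ α → fail to reject H₀

reject H₀: no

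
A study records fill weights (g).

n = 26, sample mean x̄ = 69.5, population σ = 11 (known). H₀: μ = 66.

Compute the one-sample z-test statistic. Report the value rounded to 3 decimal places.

SE = σ/√n = 11/√26 = 2.1573
z = (x̄−μ₀)/SE = (69.5−66)/2.1573 = 1.6224

test statistic = 1.622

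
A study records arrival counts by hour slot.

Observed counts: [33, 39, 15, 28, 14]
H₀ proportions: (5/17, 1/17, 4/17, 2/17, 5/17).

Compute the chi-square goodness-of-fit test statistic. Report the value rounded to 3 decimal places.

n = 129; E_i = n·p_i = [37.94, 7.59, 30.35, 15.18, 37.94]
χ² = (33−37.94)²/37.94 + (39−7.59)²/7.59 + (15−30.35)²/30.35 + (28−15.18)²/15.18 + (14−37.94)²/37.94 = 164.3818
df = 4

test statistic = 164.382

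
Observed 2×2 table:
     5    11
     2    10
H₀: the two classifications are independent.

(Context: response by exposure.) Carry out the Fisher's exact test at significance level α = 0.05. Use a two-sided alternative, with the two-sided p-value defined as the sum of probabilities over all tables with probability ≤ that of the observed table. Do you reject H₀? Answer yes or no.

reject H₀: no

Margins: r₁=16, r₂=12, c₁=7, c₂=21, n=28
p_obs = C(16,5)·C(12,2)/C(28,7); sum pmf over tables with pmf ≤ p_obs
p-value (two-sided) = 0.66184
At α=0.05: p ≥ α → fail to reject H₀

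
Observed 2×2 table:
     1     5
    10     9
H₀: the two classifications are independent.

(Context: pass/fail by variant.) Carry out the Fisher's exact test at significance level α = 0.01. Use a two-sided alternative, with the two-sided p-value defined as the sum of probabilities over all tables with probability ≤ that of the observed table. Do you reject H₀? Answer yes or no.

Margins: r₁=6, r₂=19, c₁=11, c₂=14, n=25
p_obs = C(6,1)·C(19,10)/C(25,11); sum pmf over tables with pmf ≤ p_obs
p-value (two-sided) = 0.18043
At α=0.01: p ≥ α → fail to reject H₀

reject H₀: no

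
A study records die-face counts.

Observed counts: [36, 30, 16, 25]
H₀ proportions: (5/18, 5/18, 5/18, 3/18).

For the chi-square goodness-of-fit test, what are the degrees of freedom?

df = k − 1 = 4 − 1 = 3

degrees of freedom = 3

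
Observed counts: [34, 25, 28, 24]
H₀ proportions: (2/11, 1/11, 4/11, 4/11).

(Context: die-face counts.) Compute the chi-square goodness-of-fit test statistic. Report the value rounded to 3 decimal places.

n = 111; E_i = n·p_i = [20.18, 10.09, 40.36, 40.36]
χ² = (34−20.18)²/20.18 + (25−10.09)²/10.09 + (28−40.36)²/40.36 + (24−40.36)²/40.36 = 41.9099
df = 3

test statistic = 41.910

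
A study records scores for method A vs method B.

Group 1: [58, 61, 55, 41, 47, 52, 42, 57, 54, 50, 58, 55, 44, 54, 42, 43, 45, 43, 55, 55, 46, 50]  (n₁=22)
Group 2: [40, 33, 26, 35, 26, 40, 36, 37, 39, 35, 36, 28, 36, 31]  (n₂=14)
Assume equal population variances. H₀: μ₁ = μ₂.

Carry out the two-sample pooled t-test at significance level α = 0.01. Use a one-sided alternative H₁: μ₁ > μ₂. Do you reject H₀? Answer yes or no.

x̄₁=50.318, s₁=6.267, n₁=22
x̄₂=34.143, s₂=4.753, n₂=14
s_p² = [21·6.267² + 13·4.753²]/34 = 32.8967
SE = √(s_p²·(1/22+1/14)) = 1.9609
t = (50.318−34.143)/1.9609 = 8.2490
df = 34
p-value (one-sided, H₁ greater) = 0.00000
At α=0.01: p < α → reject H₀

reject H₀: yes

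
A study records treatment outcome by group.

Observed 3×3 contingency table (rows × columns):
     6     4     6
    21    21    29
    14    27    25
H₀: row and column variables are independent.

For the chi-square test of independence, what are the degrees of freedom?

df = (r−1)(c−1) = (3−1)·(3−1) = 4

degrees of freedom = 4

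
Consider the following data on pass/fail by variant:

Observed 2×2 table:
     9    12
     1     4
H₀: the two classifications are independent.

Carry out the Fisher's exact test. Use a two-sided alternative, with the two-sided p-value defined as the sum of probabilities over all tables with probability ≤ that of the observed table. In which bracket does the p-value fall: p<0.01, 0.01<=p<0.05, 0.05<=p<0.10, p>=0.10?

Margins: r₁=21, r₂=5, c₁=10, c₂=16, n=26
p_obs = C(21,9)·C(5,1)/C(26,10); sum pmf over tables with pmf ≤ p_obs
p-value (two-sided) = 0.61690
→ bracket: p>=0.10

p-value bracket: p>=0.10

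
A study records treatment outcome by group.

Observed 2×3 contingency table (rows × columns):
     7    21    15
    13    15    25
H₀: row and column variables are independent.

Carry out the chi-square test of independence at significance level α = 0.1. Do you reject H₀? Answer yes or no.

reject H₀: no

Row totals [43, 53], col totals [20, 36, 40], n=96
χ² = (7−8.96)²/8.96 + (21−16.12)²/16.12 + (15−17.92)²/17.92 + (13−11.04)²/11.04 + (15−19.88)²/19.88 + (25−22.08)²/22.08 = 4.3050
df = 2
p-value (upper-tail) = 0.11619
At α=0.1: p ≥ α → fail to reject H₀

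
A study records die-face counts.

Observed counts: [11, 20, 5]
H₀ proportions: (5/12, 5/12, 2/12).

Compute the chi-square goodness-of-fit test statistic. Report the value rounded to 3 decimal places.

test statistic = 2.900

n = 36; E_i = n·p_i = [15.00, 15.00, 6.00]
χ² = (11−15.00)²/15.00 + (20−15.00)²/15.00 + (5−6.00)²/6.00 = 2.9000
df = 2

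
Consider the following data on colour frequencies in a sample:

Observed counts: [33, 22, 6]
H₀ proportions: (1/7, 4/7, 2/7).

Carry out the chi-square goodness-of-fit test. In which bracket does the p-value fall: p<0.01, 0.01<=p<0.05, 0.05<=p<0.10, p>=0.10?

p-value bracket: p<0.01

n = 61; E_i = n·p_i = [8.71, 34.86, 17.43]
χ² = (33−8.71)²/8.71 + (22−34.86)²/34.86 + (6−17.43)²/17.43 = 79.9180
df = 2
p-value (upper-tail) = 0.00000
→ bracket: p<0.01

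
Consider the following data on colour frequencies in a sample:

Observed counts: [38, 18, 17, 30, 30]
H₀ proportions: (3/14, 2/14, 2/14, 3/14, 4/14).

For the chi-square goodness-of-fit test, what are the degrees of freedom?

df = k − 1 = 5 − 1 = 4

degrees of freedom = 4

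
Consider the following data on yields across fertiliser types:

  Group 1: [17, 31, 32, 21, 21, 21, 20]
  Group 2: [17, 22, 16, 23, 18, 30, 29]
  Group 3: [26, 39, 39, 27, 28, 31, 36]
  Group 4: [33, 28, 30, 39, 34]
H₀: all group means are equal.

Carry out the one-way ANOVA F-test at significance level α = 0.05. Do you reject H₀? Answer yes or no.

reject H₀: yes

Group means [23.29, 22.14, 32.29, 32.80], grand mean 27.231
SSB = Σnᵢ(x̄ᵢ−x̄)² = 624.101; SSW = ΣΣ(x−x̄ᵢ)² = 654.514
MSB = 624.101/3 = 208.0337; MSW = 654.514/22 = 29.7506
F = MSB/MSW = 6.9926
df = (3, 22)
p-value (upper-tail) = 0.00178
At α=0.05: p < α → reject H₀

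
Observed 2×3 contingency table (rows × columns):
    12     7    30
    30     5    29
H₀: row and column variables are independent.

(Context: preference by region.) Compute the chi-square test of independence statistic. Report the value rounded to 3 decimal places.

Row totals [49, 64], col totals [42, 12, 59], n=113
χ² = (12−18.21)²/18.21 + (7−5.20)²/5.20 + (30−25.58)²/25.58 + (30−23.79)²/23.79 + (5−6.80)²/6.80 + (29−33.42)²/33.42 = 6.1824
df = 2

test statistic = 6.182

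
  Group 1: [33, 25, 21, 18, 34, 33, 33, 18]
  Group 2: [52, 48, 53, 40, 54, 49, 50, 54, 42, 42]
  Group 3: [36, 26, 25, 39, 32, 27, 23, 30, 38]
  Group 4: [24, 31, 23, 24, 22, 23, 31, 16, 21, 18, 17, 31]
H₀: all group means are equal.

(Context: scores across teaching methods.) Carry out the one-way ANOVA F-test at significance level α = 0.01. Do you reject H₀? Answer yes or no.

Group means [26.88, 48.40, 30.67, 23.42], grand mean 32.205
SSB = Σnᵢ(x̄ᵢ−x̄)² = 3798.167; SSW = ΣΣ(x−x̄ᵢ)² = 1198.192
MSB = 3798.167/3 = 1266.0558; MSW = 1198.192/35 = 34.2340
F = MSB/MSW = 36.9824
df = (3, 35)
p-value (upper-tail) = 0.00000
At α=0.01: p < α → reject H₀

reject H₀: yes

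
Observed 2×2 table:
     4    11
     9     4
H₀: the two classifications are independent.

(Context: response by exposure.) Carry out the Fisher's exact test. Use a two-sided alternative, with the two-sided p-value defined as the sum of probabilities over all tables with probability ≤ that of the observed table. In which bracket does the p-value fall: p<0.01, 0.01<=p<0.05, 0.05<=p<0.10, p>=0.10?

Margins: r₁=15, r₂=13, c₁=13, c₂=15, n=28
p_obs = C(15,4)·C(13,9)/C(28,13); sum pmf over tables with pmf ≤ p_obs
p-value (two-sided) = 0.05571
→ bracket: 0.05<=p<0.10

p-value bracket: 0.05<=p<0.10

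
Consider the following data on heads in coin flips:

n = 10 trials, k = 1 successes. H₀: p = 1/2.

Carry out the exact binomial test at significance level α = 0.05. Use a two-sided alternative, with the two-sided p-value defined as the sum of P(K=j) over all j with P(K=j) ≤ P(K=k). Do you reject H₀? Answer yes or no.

Exact binomial: n=10, k=1, p₀=1/2=0.5000
P(X=j) = C(n,j)·p₀^j·(1−p₀)^(n−j); p = Σ P(X=j) over j with P(X=j) ≤ P(X=1)
p-value (two-sided) = 0.02148
At α=0.05: p < α → reject H₀

reject H₀: yes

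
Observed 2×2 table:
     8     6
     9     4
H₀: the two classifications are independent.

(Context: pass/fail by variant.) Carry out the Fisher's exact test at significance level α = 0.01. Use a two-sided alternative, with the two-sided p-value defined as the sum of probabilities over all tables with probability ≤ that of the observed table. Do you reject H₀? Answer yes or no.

Margins: r₁=14, r₂=13, c₁=17, c₂=10, n=27
p_obs = C(14,8)·C(13,9)/C(27,17); sum pmf over tables with pmf ≤ p_obs
p-value (two-sided) = 0.69458
At α=0.01: p ≥ α → fail to reject H₀

reject H₀: no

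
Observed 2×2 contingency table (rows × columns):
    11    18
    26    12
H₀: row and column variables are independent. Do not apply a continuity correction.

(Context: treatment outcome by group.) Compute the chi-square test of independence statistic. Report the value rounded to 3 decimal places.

Row totals [29, 38], col totals [37, 30], n=67
χ² = (11−16.01)²/16.01 + (18−12.99)²/12.99 + (26−20.99)²/20.99 + (12−17.01)²/17.01 = 6.1837
df = 1

test statistic = 6.184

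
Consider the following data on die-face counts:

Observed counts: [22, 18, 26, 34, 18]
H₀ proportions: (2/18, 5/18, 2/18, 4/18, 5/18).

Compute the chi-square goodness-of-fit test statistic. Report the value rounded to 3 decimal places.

test statistic = 34.329

n = 118; E_i = n·p_i = [13.11, 32.78, 13.11, 26.22, 32.78]
χ² = (22−13.11)²/13.11 + (18−32.78)²/32.78 + (26−13.11)²/13.11 + (34−26.22)²/26.22 + (18−32.78)²/32.78 = 34.3288
df = 4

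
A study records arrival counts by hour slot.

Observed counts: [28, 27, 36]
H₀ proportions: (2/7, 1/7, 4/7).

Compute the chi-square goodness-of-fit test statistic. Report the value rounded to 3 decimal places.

test statistic = 20.154

n = 91; E_i = n·p_i = [26.00, 13.00, 52.00]
χ² = (28−26.00)²/26.00 + (27−13.00)²/13.00 + (36−52.00)²/52.00 = 20.1538
df = 2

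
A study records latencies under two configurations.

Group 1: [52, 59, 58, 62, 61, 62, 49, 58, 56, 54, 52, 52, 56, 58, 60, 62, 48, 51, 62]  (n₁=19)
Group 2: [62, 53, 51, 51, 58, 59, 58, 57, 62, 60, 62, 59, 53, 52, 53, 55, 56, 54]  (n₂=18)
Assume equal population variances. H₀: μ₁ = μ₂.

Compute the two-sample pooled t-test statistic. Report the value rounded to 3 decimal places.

x̄₁=56.421, s₁=4.670, n₁=19
x̄₂=56.389, s₂=3.806, n₂=18
s_p² = [18·4.670² + 17·3.806²]/35 = 18.2546
SE = √(s_p²·(1/19+1/18)) = 1.4053
t = (56.421−56.389)/1.4053 = 0.0229
df = 35

test statistic = 0.023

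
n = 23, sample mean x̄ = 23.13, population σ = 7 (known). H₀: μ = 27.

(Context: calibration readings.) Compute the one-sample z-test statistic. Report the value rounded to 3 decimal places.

test statistic = -2.651

SE = σ/√n = 7/√23 = 1.4596
z = (x̄−μ₀)/SE = (23.13−27)/1.4596 = -2.6514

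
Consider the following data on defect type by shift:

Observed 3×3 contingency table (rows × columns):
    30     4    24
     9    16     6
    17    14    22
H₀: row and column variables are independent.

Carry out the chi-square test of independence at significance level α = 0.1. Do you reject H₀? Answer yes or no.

reject H₀: yes

Row totals [58, 31, 53], col totals [56, 34, 52], n=142
χ² = (30−22.87)²/22.87 + (4−13.89)²/13.89 + (24−21.24)²/21.24 + (9−12.23)²/12.23 + (16−7.42)²/7.42 + (6−11.35)²/11.35 + (17−20.90)²/20.90 + (14−12.69)²/12.69 + (22−19.41)²/19.41 = 24.1146
df = 4
p-value (upper-tail) = 0.00008
At α=0.1: p < α → reject H₀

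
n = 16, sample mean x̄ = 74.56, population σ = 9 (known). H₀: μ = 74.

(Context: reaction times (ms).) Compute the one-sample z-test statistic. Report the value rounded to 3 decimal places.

SE = σ/√n = 9/√16 = 2.2500
z = (x̄−μ₀)/SE = (74.56−74)/2.2500 = 0.2489

test statistic = 0.249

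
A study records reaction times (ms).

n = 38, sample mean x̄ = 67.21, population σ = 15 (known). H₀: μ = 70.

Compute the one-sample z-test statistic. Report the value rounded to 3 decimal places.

test statistic = -1.147

SE = σ/√n = 15/√38 = 2.4333
z = (x̄−μ₀)/SE = (67.21−70)/2.4333 = -1.1466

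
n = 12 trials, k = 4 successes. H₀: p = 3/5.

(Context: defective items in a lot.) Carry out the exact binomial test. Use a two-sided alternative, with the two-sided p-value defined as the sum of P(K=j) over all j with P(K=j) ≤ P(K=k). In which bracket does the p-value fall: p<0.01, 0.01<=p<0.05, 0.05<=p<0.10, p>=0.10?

p-value bracket: 0.05<=p<0.10

Exact binomial: n=12, k=4, p₀=3/5=0.6000
P(X=j) = C(n,j)·p₀^j·(1−p₀)^(n−j); p = Σ P(X=j) over j with P(X=j) ≤ P(X=4)
p-value (two-sided) = 0.07690
→ bracket: 0.05<=p<0.10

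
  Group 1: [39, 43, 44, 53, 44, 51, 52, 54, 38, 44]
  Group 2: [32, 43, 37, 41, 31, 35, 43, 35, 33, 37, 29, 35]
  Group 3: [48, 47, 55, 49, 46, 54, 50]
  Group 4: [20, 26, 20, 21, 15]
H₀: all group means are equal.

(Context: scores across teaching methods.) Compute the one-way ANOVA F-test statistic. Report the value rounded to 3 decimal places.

Group means [46.20, 35.92, 49.86, 20.40], grand mean 39.529
SSB = Σnᵢ(x̄ᵢ−x̄)² = 3177.897; SSW = ΣΣ(x−x̄ᵢ)² = 666.574
MSB = 3177.897/3 = 1059.2989; MSW = 666.574/30 = 22.2191
F = MSB/MSW = 47.6751
df = (3, 30)

test statistic = 47.675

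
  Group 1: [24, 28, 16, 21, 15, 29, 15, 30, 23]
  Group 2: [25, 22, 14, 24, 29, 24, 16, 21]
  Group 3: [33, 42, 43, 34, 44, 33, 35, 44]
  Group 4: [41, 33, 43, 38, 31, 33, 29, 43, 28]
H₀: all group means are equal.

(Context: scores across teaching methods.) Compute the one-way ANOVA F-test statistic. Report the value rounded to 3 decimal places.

test statistic = 20.556

Group means [22.33, 21.88, 38.50, 35.44], grand mean 29.500
SSB = Σnᵢ(x̄ᵢ−x̄)² = 1893.403; SSW = ΣΣ(x−x̄ᵢ)² = 921.097
MSB = 1893.403/3 = 631.1343; MSW = 921.097/30 = 30.7032
F = MSB/MSW = 20.5559
df = (3, 30)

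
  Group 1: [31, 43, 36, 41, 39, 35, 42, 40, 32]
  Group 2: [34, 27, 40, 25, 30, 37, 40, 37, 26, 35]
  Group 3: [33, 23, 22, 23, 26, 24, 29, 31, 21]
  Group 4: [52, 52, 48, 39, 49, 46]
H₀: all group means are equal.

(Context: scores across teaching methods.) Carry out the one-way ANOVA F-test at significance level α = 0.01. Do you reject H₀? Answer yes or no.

reject H₀: yes

Group means [37.67, 33.10, 25.78, 47.67], grand mean 34.941
SSB = Σnᵢ(x̄ᵢ−x̄)² = 1828.093; SSW = ΣΣ(x−x̄ᵢ)² = 707.789
MSB = 1828.093/3 = 609.3645; MSW = 707.789/30 = 23.5930
F = MSB/MSW = 25.8282
df = (3, 30)
p-value (upper-tail) = 0.00000
At α=0.01: p < α → reject H₀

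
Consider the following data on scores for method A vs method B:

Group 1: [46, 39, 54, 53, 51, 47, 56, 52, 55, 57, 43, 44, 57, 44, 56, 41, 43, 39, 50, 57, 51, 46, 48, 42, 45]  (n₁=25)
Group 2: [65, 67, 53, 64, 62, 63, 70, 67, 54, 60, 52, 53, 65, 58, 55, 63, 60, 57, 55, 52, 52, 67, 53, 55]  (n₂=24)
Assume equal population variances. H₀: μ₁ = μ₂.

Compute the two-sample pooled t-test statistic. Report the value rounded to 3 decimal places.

test statistic = -6.285

x̄₁=48.640, s₁=5.971, n₁=25
x̄₂=59.250, s₂=5.840, n₂=24
s_p² = [24·5.971² + 23·5.840²]/47 = 34.8991
SE = √(s_p²·(1/25+1/24)) = 1.6882
t = (48.640−59.250)/1.6882 = -6.2847
df = 47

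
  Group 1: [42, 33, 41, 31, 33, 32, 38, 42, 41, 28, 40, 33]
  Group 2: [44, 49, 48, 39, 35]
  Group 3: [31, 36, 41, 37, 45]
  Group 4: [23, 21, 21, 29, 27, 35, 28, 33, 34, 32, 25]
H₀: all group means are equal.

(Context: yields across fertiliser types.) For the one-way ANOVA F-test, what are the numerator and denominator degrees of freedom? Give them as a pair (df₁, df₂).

k = 4 groups, N = 33 total
df = (k−1, N−k) = (4−1, 33−4) = (3, 29)

degrees of freedom = [3, 29]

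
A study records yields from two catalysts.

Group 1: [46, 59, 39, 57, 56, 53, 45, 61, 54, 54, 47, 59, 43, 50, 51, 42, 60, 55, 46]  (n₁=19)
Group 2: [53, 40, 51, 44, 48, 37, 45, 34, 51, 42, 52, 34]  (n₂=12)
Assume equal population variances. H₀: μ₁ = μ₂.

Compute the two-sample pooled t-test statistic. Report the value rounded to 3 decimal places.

test statistic = 2.877

x̄₁=51.421, s₁=6.653, n₁=19
x̄₂=44.250, s₂=6.930, n₂=12
s_p² = [18·6.653² + 11·6.930²]/29 = 45.6856
SE = √(s_p²·(1/19+1/12)) = 2.4923
t = (51.421−44.250)/2.4923 = 2.8773
df = 29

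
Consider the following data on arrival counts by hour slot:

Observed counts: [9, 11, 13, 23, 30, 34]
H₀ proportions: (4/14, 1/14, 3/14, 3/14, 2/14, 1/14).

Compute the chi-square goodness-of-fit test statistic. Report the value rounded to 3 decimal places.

n = 120; E_i = n·p_i = [34.29, 8.57, 25.71, 25.71, 17.14, 8.57]
χ² = (9−34.29)²/34.29 + (11−8.57)²/8.57 + (13−25.71)²/25.71 + (23−25.71)²/25.71 + (30−17.14)²/17.14 + (34−8.57)²/8.57 = 110.9903
df = 5

test statistic = 110.990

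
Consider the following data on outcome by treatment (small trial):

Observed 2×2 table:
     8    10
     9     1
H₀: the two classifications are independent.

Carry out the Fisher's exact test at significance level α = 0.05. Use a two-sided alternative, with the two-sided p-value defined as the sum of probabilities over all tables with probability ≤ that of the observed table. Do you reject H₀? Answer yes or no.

Margins: r₁=18, r₂=10, c₁=17, c₂=11, n=28
p_obs = C(18,8)·C(10,9)/C(28,17); sum pmf over tables with pmf ≤ p_obs
p-value (two-sided) = 0.04074
At α=0.05: p < α → reject H₀

reject H₀: yes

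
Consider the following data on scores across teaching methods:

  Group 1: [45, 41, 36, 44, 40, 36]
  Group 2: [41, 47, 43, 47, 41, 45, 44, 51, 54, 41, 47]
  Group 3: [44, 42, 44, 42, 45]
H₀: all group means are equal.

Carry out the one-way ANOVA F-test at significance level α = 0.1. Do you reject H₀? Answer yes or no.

reject H₀: yes

Group means [40.33, 45.55, 43.40], grand mean 43.636
SSB = Σnᵢ(x̄ᵢ−x̄)² = 105.830; SSW = ΣΣ(x−x̄ᵢ)² = 259.261
MSB = 105.830/2 = 52.9152; MSW = 259.261/19 = 13.6453
F = MSB/MSW = 3.8779
df = (2, 19)
p-value (upper-tail) = 0.03870
At α=0.1: p < α → reject H₀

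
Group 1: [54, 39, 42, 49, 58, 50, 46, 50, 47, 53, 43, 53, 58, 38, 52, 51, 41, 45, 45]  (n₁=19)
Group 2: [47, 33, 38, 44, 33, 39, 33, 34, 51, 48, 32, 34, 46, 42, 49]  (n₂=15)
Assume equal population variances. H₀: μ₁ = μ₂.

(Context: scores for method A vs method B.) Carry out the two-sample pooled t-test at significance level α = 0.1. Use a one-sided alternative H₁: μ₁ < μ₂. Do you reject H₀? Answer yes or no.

x̄₁=48.105, s₁=5.934, n₁=19
x̄₂=40.200, s₂=6.858, n₂=15
s_p² = [18·5.934² + 14·6.858²]/32 = 40.3809
SE = √(s_p²·(1/19+1/15)) = 2.1949
t = (48.105−40.200)/2.1949 = 3.6017
df = 32
p-value (one-sided, H₁ less) = 0.99947
At α=0.1: p ≥ α → fail to reject H₀

reject H₀: no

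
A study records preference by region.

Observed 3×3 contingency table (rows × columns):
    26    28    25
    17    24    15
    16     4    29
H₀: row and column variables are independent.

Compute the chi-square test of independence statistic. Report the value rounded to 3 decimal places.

Row totals [79, 56, 49], col totals [59, 56, 69], n=184
χ² = (26−25.33)²/25.33 + (28−24.04)²/24.04 + (25−29.62)²/29.62 + (17−17.96)²/17.96 + (24−17.04)²/17.04 + (15−21.00)²/21.00 + (16−15.71)²/15.71 + (4−14.91)²/14.91 + (29−18.38)²/18.38 = 20.1303
df = 4

test statistic = 20.130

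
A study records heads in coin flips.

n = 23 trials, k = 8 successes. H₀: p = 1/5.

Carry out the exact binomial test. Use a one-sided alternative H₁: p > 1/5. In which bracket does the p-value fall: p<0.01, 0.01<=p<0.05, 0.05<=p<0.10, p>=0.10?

p-value bracket: 0.05<=p<0.10

Exact binomial: n=23, k=8, p₀=1/5=0.2000
P(X≥8) from Σ C(n,i)·p₀^i·(1−p₀)^(n−i)
p-value (one-sided, H₁ greater) = 0.07151
→ bracket: 0.05<=p<0.10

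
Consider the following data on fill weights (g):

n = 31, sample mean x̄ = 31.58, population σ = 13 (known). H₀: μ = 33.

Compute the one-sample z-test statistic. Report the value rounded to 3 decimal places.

SE = σ/√n = 13/√31 = 2.3349
z = (x̄−μ₀)/SE = (31.58−33)/2.3349 = -0.6082

test statistic = -0.608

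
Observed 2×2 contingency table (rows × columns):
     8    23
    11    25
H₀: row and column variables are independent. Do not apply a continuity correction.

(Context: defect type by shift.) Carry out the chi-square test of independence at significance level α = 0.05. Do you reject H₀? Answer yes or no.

reject H₀: no

Row totals [31, 36], col totals [19, 48], n=67
χ² = (8−8.79)²/8.79 + (23−22.21)²/22.21 + (11−10.21)²/10.21 + (25−25.79)²/25.79 = 0.1849
df = 1
p-value (upper-tail) = 0.66718
At α=0.05: p ≥ α → fail to reject H₀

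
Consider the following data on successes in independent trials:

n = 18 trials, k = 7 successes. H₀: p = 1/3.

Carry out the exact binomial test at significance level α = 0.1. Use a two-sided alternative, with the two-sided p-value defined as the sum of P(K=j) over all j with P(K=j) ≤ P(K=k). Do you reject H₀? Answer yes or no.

Exact binomial: n=18, k=7, p₀=1/3=0.3333
P(X=j) = C(n,j)·p₀^j·(1−p₀)^(n−j); p = Σ P(X=j) over j with P(X=j) ≤ P(X=7)
p-value (two-sided) = 0.62256
At α=0.1: p ≥ α → fail to reject H₀

reject H₀: no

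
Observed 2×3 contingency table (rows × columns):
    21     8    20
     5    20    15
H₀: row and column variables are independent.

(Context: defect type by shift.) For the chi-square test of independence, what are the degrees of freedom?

df = (r−1)(c−1) = (2−1)·(3−1) = 2

degrees of freedom = 2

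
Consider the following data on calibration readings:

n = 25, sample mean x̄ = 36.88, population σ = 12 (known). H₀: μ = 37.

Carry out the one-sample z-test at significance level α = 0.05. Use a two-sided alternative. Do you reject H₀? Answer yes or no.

SE = σ/√n = 12/√25 = 2.4000
z = (x̄−μ₀)/SE = (36.88−37)/2.4000 = -0.0500
p-value (two-sided) = 0.96012
At α=0.05: p ≥ α → fail to reject H₀

reject H₀: no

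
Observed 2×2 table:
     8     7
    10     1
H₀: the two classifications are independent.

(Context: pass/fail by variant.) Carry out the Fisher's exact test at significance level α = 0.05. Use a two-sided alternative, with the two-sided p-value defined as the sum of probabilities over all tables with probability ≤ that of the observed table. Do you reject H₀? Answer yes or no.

reject H₀: no

Margins: r₁=15, r₂=11, c₁=18, c₂=8, n=26
p_obs = C(15,8)·C(11,10)/C(26,18); sum pmf over tables with pmf ≤ p_obs
p-value (two-sided) = 0.08375
At α=0.05: p ≥ α → fail to reject H₀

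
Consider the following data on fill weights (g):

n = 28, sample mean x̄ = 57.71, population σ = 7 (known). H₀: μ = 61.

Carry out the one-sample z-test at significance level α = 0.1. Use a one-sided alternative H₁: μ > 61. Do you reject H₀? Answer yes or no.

SE = σ/√n = 7/√28 = 1.3229
z = (x̄−μ₀)/SE = (57.71−61)/1.3229 = -2.4870
p-value (one-sided, H₁ greater) = 0.99356
At α=0.1: p ≥ α → fail to reject H₀

reject H₀: no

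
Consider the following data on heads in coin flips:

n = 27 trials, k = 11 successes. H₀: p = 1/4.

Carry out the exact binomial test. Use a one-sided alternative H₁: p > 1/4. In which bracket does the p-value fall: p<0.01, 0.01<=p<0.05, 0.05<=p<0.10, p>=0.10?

Exact binomial: n=27, k=11, p₀=1/4=0.2500
P(X≥11) from Σ C(n,i)·p₀^i·(1−p₀)^(n−i)
p-value (one-sided, H₁ greater) = 0.05278
→ bracket: 0.05<=p<0.10

p-value bracket: 0.05<=p<0.10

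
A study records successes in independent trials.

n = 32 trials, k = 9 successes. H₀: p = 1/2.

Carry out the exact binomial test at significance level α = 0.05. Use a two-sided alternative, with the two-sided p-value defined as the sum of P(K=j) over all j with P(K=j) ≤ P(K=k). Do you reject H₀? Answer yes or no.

reject H₀: yes

Exact binomial: n=32, k=9, p₀=1/2=0.5000
P(X=j) = C(n,j)·p₀^j·(1−p₀)^(n−j); p = Σ P(X=j) over j with P(X=j) ≤ P(X=9)
p-value (two-sided) = 0.02006
At α=0.05: p < α → reject H₀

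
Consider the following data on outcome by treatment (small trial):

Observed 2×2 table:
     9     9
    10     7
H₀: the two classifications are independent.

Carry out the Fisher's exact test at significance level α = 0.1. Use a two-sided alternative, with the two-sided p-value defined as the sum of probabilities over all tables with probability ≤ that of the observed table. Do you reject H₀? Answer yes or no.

reject H₀: no

Margins: r₁=18, r₂=17, c₁=19, c₂=16, n=35
p_obs = C(18,9)·C(17,10)/C(35,19); sum pmf over tables with pmf ≤ p_obs
p-value (two-sided) = 0.73799
At α=0.1: p ≥ α → fail to reject H₀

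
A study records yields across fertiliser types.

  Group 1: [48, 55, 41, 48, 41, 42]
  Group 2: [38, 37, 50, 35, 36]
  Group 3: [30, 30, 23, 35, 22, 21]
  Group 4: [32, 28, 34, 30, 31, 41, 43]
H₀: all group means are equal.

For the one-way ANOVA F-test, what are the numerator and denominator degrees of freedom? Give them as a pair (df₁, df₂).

k = 4 groups, N = 24 total
df = (k−1, N−k) = (4−1, 24−4) = (3, 20)

degrees of freedom = [3, 20]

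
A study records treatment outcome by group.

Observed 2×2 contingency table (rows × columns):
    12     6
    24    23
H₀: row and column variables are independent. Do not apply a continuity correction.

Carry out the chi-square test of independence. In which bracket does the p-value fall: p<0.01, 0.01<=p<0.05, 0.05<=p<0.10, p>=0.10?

p-value bracket: p>=0.10

Row totals [18, 47], col totals [36, 29], n=65
χ² = (12−9.97)²/9.97 + (6−8.03)²/8.03 + (24−26.03)²/26.03 + (23−20.97)²/20.97 = 1.2823
df = 1
p-value (upper-tail) = 0.25747
→ bracket: p>=0.10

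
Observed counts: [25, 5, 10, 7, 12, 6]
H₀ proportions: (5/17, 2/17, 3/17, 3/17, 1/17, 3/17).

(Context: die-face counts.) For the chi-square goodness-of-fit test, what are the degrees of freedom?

df = k − 1 = 6 − 1 = 5

degrees of freedom = 5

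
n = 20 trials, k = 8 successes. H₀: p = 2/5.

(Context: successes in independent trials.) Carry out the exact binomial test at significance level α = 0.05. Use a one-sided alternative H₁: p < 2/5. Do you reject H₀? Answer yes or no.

Exact binomial: n=20, k=8, p₀=2/5=0.4000
P(X≤8) from Σ C(n,i)·p₀^i·(1−p₀)^(n−i)
p-value (one-sided, H₁ less) = 0.59560
At α=0.05: p ≥ α → fail to reject H₀

reject H₀: no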